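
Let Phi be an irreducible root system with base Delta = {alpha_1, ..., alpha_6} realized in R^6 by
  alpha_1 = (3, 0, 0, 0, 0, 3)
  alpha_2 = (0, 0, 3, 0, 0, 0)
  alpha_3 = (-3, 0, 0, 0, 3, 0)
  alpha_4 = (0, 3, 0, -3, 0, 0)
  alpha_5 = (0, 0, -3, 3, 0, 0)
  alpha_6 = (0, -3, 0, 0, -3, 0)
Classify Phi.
Compute the Cartan integers a_ij = 2(alpha_i, alpha_j)/(alpha_j, alpha_j); the resulting 6x6 Cartan matrix is
[[2, 0, -1, 0, 0, 0], [0, 2, 0, 0, -1, 0], [-1, 0, 2, 0, 0, -1], [0, 0, 0, 2, -1, -1], [0, -2, 0, -1, 2, 0], [0, 0, -1, -1, 0, 2]].
The roots have two lengths (squared-length ratio 2:1); the short ones are alpha_{2}. The associated Dynkin diagram is a chain of 6 nodes with a double edge at one end; the terminal node there is the unique short simple root (B_6), so the type is B_6 (the algebra so(13)).

B_6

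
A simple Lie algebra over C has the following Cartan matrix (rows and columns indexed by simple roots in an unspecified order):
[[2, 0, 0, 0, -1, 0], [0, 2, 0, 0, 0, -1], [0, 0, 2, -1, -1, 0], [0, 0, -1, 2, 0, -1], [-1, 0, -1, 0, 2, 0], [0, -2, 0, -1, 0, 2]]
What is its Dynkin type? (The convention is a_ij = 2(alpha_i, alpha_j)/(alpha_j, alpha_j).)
B6

The matrix has rank 6 with 2's on the diagonal. Reading the off-diagonal entries as Dynkin edges (a single edge where a_ij = a_ji = -1; a double or triple edge where a_ij * a_ji = 2 or 3), the diagram is a chain of 6 nodes with a double edge at one end; the terminal node there is the unique short simple root (B_6). One simple-root ordering that puts it in standard form is (alpha_1, alpha_5, alpha_3, alpha_4, alpha_6, alpha_2). So the algebra is type B_6, i.e. so(13).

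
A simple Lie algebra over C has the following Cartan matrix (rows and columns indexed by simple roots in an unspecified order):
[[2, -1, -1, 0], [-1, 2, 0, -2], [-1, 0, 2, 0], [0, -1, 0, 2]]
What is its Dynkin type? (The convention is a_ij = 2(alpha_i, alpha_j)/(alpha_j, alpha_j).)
B4

The matrix has rank 4 with 2's on the diagonal. Reading the off-diagonal entries as Dynkin edges (a single edge where a_ij = a_ji = -1; a double or triple edge where a_ij * a_ji = 2 or 3), the diagram is a chain of 4 nodes with a double edge at one end; the terminal node there is the unique short simple root (B_4). One simple-root ordering that puts it in standard form is (alpha_3, alpha_1, alpha_2, alpha_4). So the algebra is type B_4, i.e. so(9).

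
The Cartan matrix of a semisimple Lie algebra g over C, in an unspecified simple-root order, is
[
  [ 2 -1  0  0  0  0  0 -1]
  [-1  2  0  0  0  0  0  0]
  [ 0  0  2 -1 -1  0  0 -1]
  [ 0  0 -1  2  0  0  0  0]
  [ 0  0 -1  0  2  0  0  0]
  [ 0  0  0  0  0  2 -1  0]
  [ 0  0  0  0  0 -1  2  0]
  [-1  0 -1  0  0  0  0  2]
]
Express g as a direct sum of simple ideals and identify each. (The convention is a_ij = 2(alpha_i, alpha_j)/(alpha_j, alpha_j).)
The diagram associated to this matrix has two connected components: the simple roots {alpha_6, alpha_7} form a chain of 2 nodes with single edges (A_2), and {alpha_1, alpha_2, alpha_3, alpha_4, alpha_5, alpha_8} form a chain of 4 nodes with a fork of two nodes at one end (D_6). A semisimple Lie algebra decomposes uniquely as the direct sum of simple ideals, one per connected component of its Dynkin diagram, so g ≅ A_2 ⊕ D_6 (dimension 8 + 66 = 74).

A_2 (sl(3)) + D_6 (so(12))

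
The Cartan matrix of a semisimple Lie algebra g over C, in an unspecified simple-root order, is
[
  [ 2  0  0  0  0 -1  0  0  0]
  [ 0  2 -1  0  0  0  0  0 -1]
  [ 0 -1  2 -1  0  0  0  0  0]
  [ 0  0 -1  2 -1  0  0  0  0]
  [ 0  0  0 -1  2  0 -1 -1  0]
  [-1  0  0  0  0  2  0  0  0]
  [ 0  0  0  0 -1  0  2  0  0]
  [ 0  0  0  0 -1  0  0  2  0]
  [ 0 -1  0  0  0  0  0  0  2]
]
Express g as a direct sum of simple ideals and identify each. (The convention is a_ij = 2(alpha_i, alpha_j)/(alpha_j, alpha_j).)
A_2 ⊕ D_7

The diagram associated to this matrix has two connected components: the simple roots {alpha_1, alpha_6} form a chain of 2 nodes with single edges (A_2), and {alpha_2, alpha_3, alpha_4, alpha_5, alpha_7, alpha_8, alpha_9} form a chain of 5 nodes with a fork of two nodes at one end (D_7). A semisimple Lie algebra decomposes uniquely as the direct sum of simple ideals, one per connected component of its Dynkin diagram, so g ≅ A_2 ⊕ D_7 (dimension 8 + 91 = 99).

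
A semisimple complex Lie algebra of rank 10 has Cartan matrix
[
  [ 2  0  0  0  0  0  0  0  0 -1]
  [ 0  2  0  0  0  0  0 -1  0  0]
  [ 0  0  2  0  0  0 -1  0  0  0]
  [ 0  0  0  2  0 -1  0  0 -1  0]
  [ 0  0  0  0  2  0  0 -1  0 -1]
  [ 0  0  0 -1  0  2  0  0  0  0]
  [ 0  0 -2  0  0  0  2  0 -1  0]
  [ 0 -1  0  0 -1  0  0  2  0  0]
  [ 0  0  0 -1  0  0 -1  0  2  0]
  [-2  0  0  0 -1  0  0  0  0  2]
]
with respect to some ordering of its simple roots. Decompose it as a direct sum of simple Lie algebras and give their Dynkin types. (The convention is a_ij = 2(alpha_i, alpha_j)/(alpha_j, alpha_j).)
B5 + B5

The diagram associated to this matrix has two connected components: the simple roots {alpha_1, alpha_2, alpha_5, alpha_8, alpha_10} form a chain of 5 nodes with a double edge at one end; the terminal node there is the unique short simple root (B_5), and {alpha_3, alpha_4, alpha_6, alpha_7, alpha_9} form a chain of 5 nodes with a double edge at one end; the terminal node there is the unique short simple root (B_5). A semisimple Lie algebra decomposes uniquely as the direct sum of simple ideals, one per connected component of its Dynkin diagram, so g ≅ B_5 ⊕ B_5 (dimension 55 + 55 = 110).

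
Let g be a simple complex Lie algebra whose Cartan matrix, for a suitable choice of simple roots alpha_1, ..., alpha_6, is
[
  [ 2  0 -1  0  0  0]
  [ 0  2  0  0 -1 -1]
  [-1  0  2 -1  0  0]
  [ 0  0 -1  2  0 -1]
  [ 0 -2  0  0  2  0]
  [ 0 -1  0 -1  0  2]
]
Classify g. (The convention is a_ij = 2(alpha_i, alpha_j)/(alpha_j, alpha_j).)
The matrix has rank 6 with 2's on the diagonal. Reading the off-diagonal entries as Dynkin edges (a single edge where a_ij = a_ji = -1; a double or triple edge where a_ij * a_ji = 2 or 3), the diagram is a chain of 6 nodes with a double edge at one end; the terminal node there is the unique long simple root (C_6). One simple-root ordering that puts it in standard form is (alpha_1, alpha_3, alpha_4, alpha_6, alpha_2, alpha_5). So the algebra is type C_6, i.e. sp(12).

type C_6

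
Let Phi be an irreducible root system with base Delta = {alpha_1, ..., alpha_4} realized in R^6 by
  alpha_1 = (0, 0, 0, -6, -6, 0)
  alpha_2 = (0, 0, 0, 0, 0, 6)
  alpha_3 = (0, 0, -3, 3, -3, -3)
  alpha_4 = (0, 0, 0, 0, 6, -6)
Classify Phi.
Compute the Cartan integers a_ij = 2(alpha_i, alpha_j)/(alpha_j, alpha_j); the resulting 4x4 Cartan matrix is
[[2, 0, 0, -1], [0, 2, -1, -1], [0, -1, 2, 0], [-1, -2, 0, 2]].
The roots have two lengths (squared-length ratio 2:1); the short ones are alpha_{2,3}. The associated Dynkin diagram is a chain of 4 nodes with a double edge between the middle two (F_4), so the type is F_4.

F4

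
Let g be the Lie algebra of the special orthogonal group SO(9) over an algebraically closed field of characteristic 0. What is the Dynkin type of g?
This is so(9) with 9 odd, which has dimension 9(9-1)/2 = 36 and rank (9-1)/2 = 4. In the classification of classical Lie algebras, the orthogonal algebra so(2n+1) in an odd number of variables has type B_n; here n = 4, so the Dynkin diagram is a chain of 4 nodes with a double edge at one end; the terminal node there is the unique short simple root (B_4). Hence the type is B_4.

B4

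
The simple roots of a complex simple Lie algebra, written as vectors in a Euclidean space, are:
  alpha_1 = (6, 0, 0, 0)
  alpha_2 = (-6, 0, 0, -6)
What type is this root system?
Compute the Cartan integers a_ij = 2(alpha_i, alpha_j)/(alpha_j, alpha_j); the resulting 2x2 Cartan matrix is
[[2, -1], [-2, 2]].
The roots have two lengths (squared-length ratio 2:1); the short ones are alpha_{1}. The associated Dynkin diagram is a chain of 2 nodes with a double edge at one end; the terminal node there is the unique short simple root (B_2), so the type is B_2 (the algebra so(5)).

B_2 (so(5))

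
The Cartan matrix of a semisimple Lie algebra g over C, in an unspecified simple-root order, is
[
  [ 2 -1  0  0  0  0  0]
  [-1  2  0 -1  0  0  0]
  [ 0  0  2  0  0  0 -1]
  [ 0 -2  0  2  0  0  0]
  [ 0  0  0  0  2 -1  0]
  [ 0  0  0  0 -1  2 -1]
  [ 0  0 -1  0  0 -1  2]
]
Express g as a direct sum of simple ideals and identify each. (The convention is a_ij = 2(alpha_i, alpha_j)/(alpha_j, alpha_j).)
type A_4 + type C_3

The diagram associated to this matrix has two connected components: the simple roots {alpha_3, alpha_5, alpha_6, alpha_7} form a chain of 4 nodes with single edges (A_4), and {alpha_1, alpha_2, alpha_4} form a chain of 3 nodes with a double edge at one end; the terminal node there is the unique long simple root (C_3). A semisimple Lie algebra decomposes uniquely as the direct sum of simple ideals, one per connected component of its Dynkin diagram, so g ≅ A_4 ⊕ C_3 (dimension 24 + 21 = 45).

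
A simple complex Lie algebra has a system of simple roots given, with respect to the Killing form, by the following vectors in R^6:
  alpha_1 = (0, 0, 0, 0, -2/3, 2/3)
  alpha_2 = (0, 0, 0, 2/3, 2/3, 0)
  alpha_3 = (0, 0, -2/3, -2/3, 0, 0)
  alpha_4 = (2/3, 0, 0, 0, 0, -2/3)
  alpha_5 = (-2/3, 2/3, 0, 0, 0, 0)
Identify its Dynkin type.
type A_5

Compute the Cartan integers a_ij = 2(alpha_i, alpha_j)/(alpha_j, alpha_j); the resulting 5x5 Cartan matrix is
[[2, -1, 0, -1, 0], [-1, 2, -1, 0, 0], [0, -1, 2, 0, 0], [-1, 0, 0, 2, -1], [0, 0, 0, -1, 2]].
All simple roots have the same length, so the diagram is simply laced. The associated Dynkin diagram is a chain of 5 nodes with single edges (A_5), so the type is A_5 (the algebra sl(6)).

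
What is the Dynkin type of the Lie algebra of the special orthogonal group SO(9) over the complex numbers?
This is so(9) with 9 odd, which has dimension 9(9-1)/2 = 36 and rank (9-1)/2 = 4. In the classification of classical Lie algebras, the orthogonal algebra so(2n+1) in an odd number of variables has type B_n; here n = 4, so the Dynkin diagram is a chain of 4 nodes with a double edge at one end; the terminal node there is the unique short simple root (B_4). Hence the type is B_4.

B_4 (so(9))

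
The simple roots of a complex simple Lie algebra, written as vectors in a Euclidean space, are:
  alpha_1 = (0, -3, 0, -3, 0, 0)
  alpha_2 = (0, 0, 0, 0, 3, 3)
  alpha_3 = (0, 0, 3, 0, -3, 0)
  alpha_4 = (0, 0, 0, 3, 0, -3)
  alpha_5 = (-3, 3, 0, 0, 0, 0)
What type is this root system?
Compute the Cartan integers a_ij = 2(alpha_i, alpha_j)/(alpha_j, alpha_j); the resulting 5x5 Cartan matrix is
[[2, 0, 0, -1, -1], [0, 2, -1, -1, 0], [0, -1, 2, 0, 0], [-1, -1, 0, 2, 0], [-1, 0, 0, 0, 2]].
All simple roots have the same length, so the diagram is simply laced. The associated Dynkin diagram is a chain of 5 nodes with single edges (A_5), so the type is A_5 (the algebra sl(6)).

A_5 (sl(6))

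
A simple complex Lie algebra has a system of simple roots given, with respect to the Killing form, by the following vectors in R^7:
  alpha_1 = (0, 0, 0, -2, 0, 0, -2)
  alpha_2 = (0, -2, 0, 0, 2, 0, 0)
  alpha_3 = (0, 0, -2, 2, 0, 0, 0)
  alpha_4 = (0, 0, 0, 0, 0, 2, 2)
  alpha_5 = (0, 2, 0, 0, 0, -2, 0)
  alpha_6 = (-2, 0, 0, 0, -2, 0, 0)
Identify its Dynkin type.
Compute the Cartan integers a_ij = 2(alpha_i, alpha_j)/(alpha_j, alpha_j); the resulting 6x6 Cartan matrix is
[[2, 0, -1, -1, 0, 0], [0, 2, 0, 0, -1, -1], [-1, 0, 2, 0, 0, 0], [-1, 0, 0, 2, -1, 0], [0, -1, 0, -1, 2, 0], [0, -1, 0, 0, 0, 2]].
All simple roots have the same length, so the diagram is simply laced. The associated Dynkin diagram is a chain of 6 nodes with single edges (A_6), so the type is A_6 (the algebra sl(7)).

type A_6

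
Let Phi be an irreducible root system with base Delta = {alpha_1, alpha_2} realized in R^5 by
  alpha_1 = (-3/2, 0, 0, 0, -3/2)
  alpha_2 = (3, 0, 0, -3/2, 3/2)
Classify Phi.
Compute the Cartan integers a_ij = 2(alpha_i, alpha_j)/(alpha_j, alpha_j); the resulting 2x2 Cartan matrix is
[[2, -1], [-3, 2]].
The roots have two lengths (squared-length ratio 3:1); the short ones are alpha_{1}. The associated Dynkin diagram is two nodes joined by a triple edge (G_2), so the type is G_2.

type G_2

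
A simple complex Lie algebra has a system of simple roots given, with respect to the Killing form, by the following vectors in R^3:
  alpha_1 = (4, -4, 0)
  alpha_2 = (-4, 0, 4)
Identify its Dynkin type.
Compute the Cartan integers a_ij = 2(alpha_i, alpha_j)/(alpha_j, alpha_j); the resulting 2x2 Cartan matrix is
[[2, -1], [-1, 2]].
All simple roots have the same length, so the diagram is simply laced. The associated Dynkin diagram is a chain of 2 nodes with single edges (A_2), so the type is A_2 (the algebra sl(3)).

A_2 (sl(3))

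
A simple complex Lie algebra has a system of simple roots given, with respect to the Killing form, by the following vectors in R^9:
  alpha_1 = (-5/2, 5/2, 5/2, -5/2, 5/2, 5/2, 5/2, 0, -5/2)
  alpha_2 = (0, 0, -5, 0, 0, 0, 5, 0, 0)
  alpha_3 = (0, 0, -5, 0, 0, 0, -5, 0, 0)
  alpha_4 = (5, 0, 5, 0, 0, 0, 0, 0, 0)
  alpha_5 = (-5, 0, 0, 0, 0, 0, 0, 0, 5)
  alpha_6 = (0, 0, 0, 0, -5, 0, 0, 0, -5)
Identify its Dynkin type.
Compute the Cartan integers a_ij = 2(alpha_i, alpha_j)/(alpha_j, alpha_j); the resulting 6x6 Cartan matrix is
[[2, 0, -1, 0, 0, 0], [0, 2, 0, -1, 0, 0], [-1, 0, 2, -1, 0, 0], [0, -1, -1, 2, -1, 0], [0, 0, 0, -1, 2, -1], [0, 0, 0, 0, -1, 2]].
All simple roots have the same length, so the diagram is simply laced. The associated Dynkin diagram is a chain of 5 nodes with one extra node attached to the third node from one end (E_6), so the type is E_6.

type E_6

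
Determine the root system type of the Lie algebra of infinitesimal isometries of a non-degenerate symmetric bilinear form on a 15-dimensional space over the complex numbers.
B_7

This is so(15) with 15 odd, which has dimension 15(15-1)/2 = 105 and rank (15-1)/2 = 7. In the classification of classical Lie algebras, the orthogonal algebra so(2n+1) in an odd number of variables has type B_n; here n = 7, so the Dynkin diagram is a chain of 7 nodes with a double edge at one end; the terminal node there is the unique short simple root (B_7). Hence the type is B_7.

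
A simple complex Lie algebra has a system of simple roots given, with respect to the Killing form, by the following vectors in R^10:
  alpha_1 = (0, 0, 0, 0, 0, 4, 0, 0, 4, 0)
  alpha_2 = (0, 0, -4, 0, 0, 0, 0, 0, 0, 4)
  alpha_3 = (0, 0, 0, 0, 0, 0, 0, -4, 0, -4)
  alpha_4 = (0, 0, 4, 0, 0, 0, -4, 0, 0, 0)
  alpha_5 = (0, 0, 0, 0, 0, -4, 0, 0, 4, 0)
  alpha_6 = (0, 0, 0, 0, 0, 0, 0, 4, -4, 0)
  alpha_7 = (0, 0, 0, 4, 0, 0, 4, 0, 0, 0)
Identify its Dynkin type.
Compute the Cartan integers a_ij = 2(alpha_i, alpha_j)/(alpha_j, alpha_j); the resulting 7x7 Cartan matrix is
[[2, 0, 0, 0, 0, -1, 0], [0, 2, -1, -1, 0, 0, 0], [0, -1, 2, 0, 0, -1, 0], [0, -1, 0, 2, 0, 0, -1], [0, 0, 0, 0, 2, -1, 0], [-1, 0, -1, 0, -1, 2, 0], [0, 0, 0, -1, 0, 0, 2]].
All simple roots have the same length, so the diagram is simply laced. The associated Dynkin diagram is a chain of 5 nodes with a fork of two nodes at one end (D_7), so the type is D_7 (the algebra so(14)).

D_7 (so(14))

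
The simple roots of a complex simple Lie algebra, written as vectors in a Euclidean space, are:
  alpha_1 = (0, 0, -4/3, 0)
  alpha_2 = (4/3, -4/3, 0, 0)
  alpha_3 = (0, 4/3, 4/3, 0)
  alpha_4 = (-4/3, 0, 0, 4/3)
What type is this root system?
B_4

Compute the Cartan integers a_ij = 2(alpha_i, alpha_j)/(alpha_j, alpha_j); the resulting 4x4 Cartan matrix is
[[2, 0, -1, 0], [0, 2, -1, -1], [-2, -1, 2, 0], [0, -1, 0, 2]].
The roots have two lengths (squared-length ratio 2:1); the short ones are alpha_{1}. The associated Dynkin diagram is a chain of 4 nodes with a double edge at one end; the terminal node there is the unique short simple root (B_4), so the type is B_4 (the algebra so(9)).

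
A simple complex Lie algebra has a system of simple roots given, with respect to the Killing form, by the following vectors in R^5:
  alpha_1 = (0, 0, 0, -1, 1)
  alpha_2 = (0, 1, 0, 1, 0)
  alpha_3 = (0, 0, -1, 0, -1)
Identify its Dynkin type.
Compute the Cartan integers a_ij = 2(alpha_i, alpha_j)/(alpha_j, alpha_j); the resulting 3x3 Cartan matrix is
[[2, -1, -1], [-1, 2, 0], [-1, 0, 2]].
All simple roots have the same length, so the diagram is simply laced. The associated Dynkin diagram is a chain of 3 nodes with single edges (A_3), so the type is A_3 (the algebra sl(4)).

A_3 (sl(4))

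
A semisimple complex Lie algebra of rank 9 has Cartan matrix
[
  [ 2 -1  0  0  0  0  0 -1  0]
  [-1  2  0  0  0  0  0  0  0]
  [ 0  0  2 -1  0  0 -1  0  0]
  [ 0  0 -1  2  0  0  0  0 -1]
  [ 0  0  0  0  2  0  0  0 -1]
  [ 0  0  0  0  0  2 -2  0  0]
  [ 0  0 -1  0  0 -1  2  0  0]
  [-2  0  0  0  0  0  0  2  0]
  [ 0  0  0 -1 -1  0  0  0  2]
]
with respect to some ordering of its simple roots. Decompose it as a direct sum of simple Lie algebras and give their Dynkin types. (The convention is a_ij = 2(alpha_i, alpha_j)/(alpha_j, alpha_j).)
The diagram associated to this matrix has two connected components: the simple roots {alpha_1, alpha_2, alpha_8} form a chain of 3 nodes with a double edge at one end; the terminal node there is the unique long simple root (C_3), and {alpha_3, alpha_4, alpha_5, alpha_6, alpha_7, alpha_9} form a chain of 6 nodes with a double edge at one end; the terminal node there is the unique long simple root (C_6). A semisimple Lie algebra decomposes uniquely as the direct sum of simple ideals, one per connected component of its Dynkin diagram, so g ≅ C_3 ⊕ C_6 (dimension 21 + 78 = 99).

C_3 + C_6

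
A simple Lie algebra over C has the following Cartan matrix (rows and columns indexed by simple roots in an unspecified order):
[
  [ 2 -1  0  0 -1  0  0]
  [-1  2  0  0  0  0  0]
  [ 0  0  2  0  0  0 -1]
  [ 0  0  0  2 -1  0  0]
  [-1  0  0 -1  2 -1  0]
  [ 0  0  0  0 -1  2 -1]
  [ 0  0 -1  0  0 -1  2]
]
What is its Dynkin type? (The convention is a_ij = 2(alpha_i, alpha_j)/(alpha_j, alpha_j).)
E7

The matrix has rank 7 with 2's on the diagonal. Reading the off-diagonal entries as Dynkin edges (a single edge where a_ij = a_ji = -1; a double or triple edge where a_ij * a_ji = 2 or 3), the diagram is a chain of 6 nodes with one extra node attached to the third node from one end (E_7). One simple-root ordering that puts it in standard form is (alpha_2, alpha_4, alpha_1, alpha_5, alpha_6, alpha_7, alpha_3). So the algebra is type E_7.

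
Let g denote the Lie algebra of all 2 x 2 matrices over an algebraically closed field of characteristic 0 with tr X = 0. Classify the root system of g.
type A_1

This is sl(2), which has dimension 2^2 - 1 = 3 and rank 2 - 1 = 1 (a Cartan subalgebra is the diagonal traceless matrices). In the classification of classical Lie algebras, the special linear algebra sl(n+1) has type A_n; here n = 1, so the Dynkin diagram is a chain of 1 nodes with single edges (A_1). Hence the type is A_1.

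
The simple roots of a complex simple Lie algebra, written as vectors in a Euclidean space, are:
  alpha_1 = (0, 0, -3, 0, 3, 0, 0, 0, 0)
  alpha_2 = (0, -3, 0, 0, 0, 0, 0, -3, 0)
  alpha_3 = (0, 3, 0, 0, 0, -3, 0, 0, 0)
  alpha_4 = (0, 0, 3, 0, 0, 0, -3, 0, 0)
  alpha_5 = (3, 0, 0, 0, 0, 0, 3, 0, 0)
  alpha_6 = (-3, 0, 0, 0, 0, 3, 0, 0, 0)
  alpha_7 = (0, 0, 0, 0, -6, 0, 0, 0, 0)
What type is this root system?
C7

Compute the Cartan integers a_ij = 2(alpha_i, alpha_j)/(alpha_j, alpha_j); the resulting 7x7 Cartan matrix is
[[2, 0, 0, -1, 0, 0, -1], [0, 2, -1, 0, 0, 0, 0], [0, -1, 2, 0, 0, -1, 0], [-1, 0, 0, 2, -1, 0, 0], [0, 0, 0, -1, 2, -1, 0], [0, 0, -1, 0, -1, 2, 0], [-2, 0, 0, 0, 0, 0, 2]].
The roots have two lengths (squared-length ratio 2:1); the short ones are alpha_{1,2,3,4,5,6}. The associated Dynkin diagram is a chain of 7 nodes with a double edge at one end; the terminal node there is the unique long simple root (C_7), so the type is C_7 (the algebra sp(14)).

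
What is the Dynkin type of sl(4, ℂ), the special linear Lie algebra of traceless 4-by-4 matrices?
This is sl(4), which has dimension 4^2 - 1 = 15 and rank 4 - 1 = 3 (a Cartan subalgebra is the diagonal traceless matrices). In the classification of classical Lie algebras, the special linear algebra sl(n+1) has type A_n; here n = 3, so the Dynkin diagram is a chain of 3 nodes with single edges (A_3). Hence the type is A_3.

A3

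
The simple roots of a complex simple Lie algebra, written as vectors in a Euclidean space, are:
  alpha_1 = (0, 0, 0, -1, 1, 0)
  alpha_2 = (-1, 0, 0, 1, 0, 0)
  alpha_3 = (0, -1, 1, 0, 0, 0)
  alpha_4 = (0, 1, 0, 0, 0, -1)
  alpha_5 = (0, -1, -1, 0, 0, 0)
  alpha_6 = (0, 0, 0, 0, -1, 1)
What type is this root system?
D_6 (so(12))

Compute the Cartan integers a_ij = 2(alpha_i, alpha_j)/(alpha_j, alpha_j); the resulting 6x6 Cartan matrix is
[[2, -1, 0, 0, 0, -1], [-1, 2, 0, 0, 0, 0], [0, 0, 2, -1, 0, 0], [0, 0, -1, 2, -1, -1], [0, 0, 0, -1, 2, 0], [-1, 0, 0, -1, 0, 2]].
All simple roots have the same length, so the diagram is simply laced. The associated Dynkin diagram is a chain of 4 nodes with a fork of two nodes at one end (D_6), so the type is D_6 (the algebra so(12)).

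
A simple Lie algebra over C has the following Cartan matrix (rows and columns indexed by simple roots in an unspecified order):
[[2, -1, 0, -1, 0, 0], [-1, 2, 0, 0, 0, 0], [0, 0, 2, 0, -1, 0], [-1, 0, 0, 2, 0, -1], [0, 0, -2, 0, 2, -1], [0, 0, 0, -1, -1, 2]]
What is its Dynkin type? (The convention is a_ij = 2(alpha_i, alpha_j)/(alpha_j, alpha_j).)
The matrix has rank 6 with 2's on the diagonal. Reading the off-diagonal entries as Dynkin edges (a single edge where a_ij = a_ji = -1; a double or triple edge where a_ij * a_ji = 2 or 3), the diagram is a chain of 6 nodes with a double edge at one end; the terminal node there is the unique short simple root (B_6). One simple-root ordering that puts it in standard form is (alpha_2, alpha_1, alpha_4, alpha_6, alpha_5, alpha_3). So the algebra is type B_6, i.e. so(13).

B6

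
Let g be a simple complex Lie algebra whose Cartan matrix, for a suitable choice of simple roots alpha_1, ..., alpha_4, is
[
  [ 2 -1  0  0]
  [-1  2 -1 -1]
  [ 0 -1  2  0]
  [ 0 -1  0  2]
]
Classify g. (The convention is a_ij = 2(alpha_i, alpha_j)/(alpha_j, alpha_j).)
D_4 (so(8))

The matrix has rank 4 with 2's on the diagonal. Reading the off-diagonal entries as Dynkin edges (a single edge where a_ij = a_ji = -1; a double or triple edge where a_ij * a_ji = 2 or 3), the diagram is a chain of 2 nodes with a fork of two nodes at one end (D_4). One simple-root ordering that puts it in standard form is (alpha_1, alpha_2, alpha_4, alpha_3). So the algebra is type D_4, i.e. so(8).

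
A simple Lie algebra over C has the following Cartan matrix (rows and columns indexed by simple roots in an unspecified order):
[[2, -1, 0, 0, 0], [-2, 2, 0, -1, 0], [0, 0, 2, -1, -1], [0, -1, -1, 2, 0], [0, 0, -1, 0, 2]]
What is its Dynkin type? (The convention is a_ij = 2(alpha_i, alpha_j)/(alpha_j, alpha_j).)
The matrix has rank 5 with 2's on the diagonal. Reading the off-diagonal entries as Dynkin edges (a single edge where a_ij = a_ji = -1; a double or triple edge where a_ij * a_ji = 2 or 3), the diagram is a chain of 5 nodes with a double edge at one end; the terminal node there is the unique short simple root (B_5). One simple-root ordering that puts it in standard form is (alpha_5, alpha_3, alpha_4, alpha_2, alpha_1). So the algebra is type B_5, i.e. so(11).

B_5 (so(11))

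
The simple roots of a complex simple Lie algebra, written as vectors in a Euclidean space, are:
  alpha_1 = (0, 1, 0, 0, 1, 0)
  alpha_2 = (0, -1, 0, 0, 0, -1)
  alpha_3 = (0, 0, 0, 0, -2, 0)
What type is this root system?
Compute the Cartan integers a_ij = 2(alpha_i, alpha_j)/(alpha_j, alpha_j); the resulting 3x3 Cartan matrix is
[[2, -1, -1], [-1, 2, 0], [-2, 0, 2]].
The roots have two lengths (squared-length ratio 2:1); the short ones are alpha_{1,2}. The associated Dynkin diagram is a chain of 3 nodes with a double edge at one end; the terminal node there is the unique long simple root (C_3), so the type is C_3 (the algebra sp(6)).

C_3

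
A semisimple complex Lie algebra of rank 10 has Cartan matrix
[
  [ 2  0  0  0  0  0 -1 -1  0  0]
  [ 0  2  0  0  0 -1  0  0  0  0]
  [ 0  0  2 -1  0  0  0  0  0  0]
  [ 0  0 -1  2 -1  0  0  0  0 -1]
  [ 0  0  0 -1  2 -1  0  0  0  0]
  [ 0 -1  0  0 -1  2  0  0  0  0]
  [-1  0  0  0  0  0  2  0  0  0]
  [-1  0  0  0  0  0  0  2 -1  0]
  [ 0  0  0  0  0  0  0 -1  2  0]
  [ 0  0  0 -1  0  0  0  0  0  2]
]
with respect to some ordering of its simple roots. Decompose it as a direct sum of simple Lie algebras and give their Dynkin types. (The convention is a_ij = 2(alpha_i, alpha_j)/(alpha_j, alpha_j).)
The diagram associated to this matrix has two connected components: the simple roots {alpha_1, alpha_7, alpha_8, alpha_9} form a chain of 4 nodes with single edges (A_4), and {alpha_2, alpha_3, alpha_4, alpha_5, alpha_6, alpha_10} form a chain of 4 nodes with a fork of two nodes at one end (D_6). A semisimple Lie algebra decomposes uniquely as the direct sum of simple ideals, one per connected component of its Dynkin diagram, so g ≅ A_4 ⊕ D_6 (dimension 24 + 66 = 90).

A4 ⊕ D6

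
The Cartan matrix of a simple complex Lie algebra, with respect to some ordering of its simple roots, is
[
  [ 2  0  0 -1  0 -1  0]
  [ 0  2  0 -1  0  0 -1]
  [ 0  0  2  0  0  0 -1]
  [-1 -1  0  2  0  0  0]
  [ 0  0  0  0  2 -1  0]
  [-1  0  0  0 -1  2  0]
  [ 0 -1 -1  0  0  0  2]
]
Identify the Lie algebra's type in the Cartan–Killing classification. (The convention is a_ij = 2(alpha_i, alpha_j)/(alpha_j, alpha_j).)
A_7

The matrix has rank 7 with 2's on the diagonal. Reading the off-diagonal entries as Dynkin edges (a single edge where a_ij = a_ji = -1; a double or triple edge where a_ij * a_ji = 2 or 3), the diagram is a chain of 7 nodes with single edges (A_7). One simple-root ordering that puts it in standard form is (alpha_3, alpha_7, alpha_2, alpha_4, alpha_1, alpha_6, alpha_5). So the algebra is type A_7, i.e. sl(8).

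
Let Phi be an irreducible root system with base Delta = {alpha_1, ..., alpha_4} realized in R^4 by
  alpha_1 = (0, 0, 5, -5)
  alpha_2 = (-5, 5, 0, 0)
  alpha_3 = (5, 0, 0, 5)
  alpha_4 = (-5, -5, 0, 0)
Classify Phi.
Compute the Cartan integers a_ij = 2(alpha_i, alpha_j)/(alpha_j, alpha_j); the resulting 4x4 Cartan matrix is
[[2, 0, -1, 0], [0, 2, -1, 0], [-1, -1, 2, -1], [0, 0, -1, 2]].
All simple roots have the same length, so the diagram is simply laced. The associated Dynkin diagram is a chain of 2 nodes with a fork of two nodes at one end (D_4), so the type is D_4 (the algebra so(8)).

D_4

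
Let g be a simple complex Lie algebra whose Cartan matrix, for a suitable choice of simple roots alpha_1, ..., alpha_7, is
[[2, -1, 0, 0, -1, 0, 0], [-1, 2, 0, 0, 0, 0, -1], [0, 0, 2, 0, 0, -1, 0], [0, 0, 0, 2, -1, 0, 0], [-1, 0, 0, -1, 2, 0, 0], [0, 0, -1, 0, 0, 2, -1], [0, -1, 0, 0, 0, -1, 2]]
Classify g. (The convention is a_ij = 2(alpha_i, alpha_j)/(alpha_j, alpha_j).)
The matrix has rank 7 with 2's on the diagonal. Reading the off-diagonal entries as Dynkin edges (a single edge where a_ij = a_ji = -1; a double or triple edge where a_ij * a_ji = 2 or 3), the diagram is a chain of 7 nodes with single edges (A_7). One simple-root ordering that puts it in standard form is (alpha_3, alpha_6, alpha_7, alpha_2, alpha_1, alpha_5, alpha_4). So the algebra is type A_7, i.e. sl(8).

A_7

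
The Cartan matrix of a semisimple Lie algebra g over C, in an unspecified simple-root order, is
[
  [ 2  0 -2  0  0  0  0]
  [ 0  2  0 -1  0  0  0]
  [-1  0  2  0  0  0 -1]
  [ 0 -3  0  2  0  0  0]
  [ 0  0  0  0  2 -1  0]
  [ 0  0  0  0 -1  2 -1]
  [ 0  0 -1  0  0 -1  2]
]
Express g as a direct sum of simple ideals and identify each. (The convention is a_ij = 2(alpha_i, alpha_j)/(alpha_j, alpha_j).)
The diagram associated to this matrix has two connected components: the simple roots {alpha_1, alpha_3, alpha_5, alpha_6, alpha_7} form a chain of 5 nodes with a double edge at one end; the terminal node there is the unique long simple root (C_5), and {alpha_2, alpha_4} form two nodes joined by a triple edge (G_2). A semisimple Lie algebra decomposes uniquely as the direct sum of simple ideals, one per connected component of its Dynkin diagram, so g ≅ C_5 ⊕ G_2 (dimension 55 + 14 = 69).

C_5 (sp(10)) ⊕ G_2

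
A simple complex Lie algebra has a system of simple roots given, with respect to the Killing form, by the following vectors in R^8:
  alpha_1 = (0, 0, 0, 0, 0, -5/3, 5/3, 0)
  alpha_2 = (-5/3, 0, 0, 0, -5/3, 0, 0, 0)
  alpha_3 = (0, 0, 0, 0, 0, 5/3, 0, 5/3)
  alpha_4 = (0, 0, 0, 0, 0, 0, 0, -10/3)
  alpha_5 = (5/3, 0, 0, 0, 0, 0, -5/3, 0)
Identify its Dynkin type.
Compute the Cartan integers a_ij = 2(alpha_i, alpha_j)/(alpha_j, alpha_j); the resulting 5x5 Cartan matrix is
[[2, 0, -1, 0, -1], [0, 2, 0, 0, -1], [-1, 0, 2, -1, 0], [0, 0, -2, 2, 0], [-1, -1, 0, 0, 2]].
The roots have two lengths (squared-length ratio 2:1); the short ones are alpha_{1,2,3,5}. The associated Dynkin diagram is a chain of 5 nodes with a double edge at one end; the terminal node there is the unique long simple root (C_5), so the type is C_5 (the algebra sp(10)).

C_5 (sp(10))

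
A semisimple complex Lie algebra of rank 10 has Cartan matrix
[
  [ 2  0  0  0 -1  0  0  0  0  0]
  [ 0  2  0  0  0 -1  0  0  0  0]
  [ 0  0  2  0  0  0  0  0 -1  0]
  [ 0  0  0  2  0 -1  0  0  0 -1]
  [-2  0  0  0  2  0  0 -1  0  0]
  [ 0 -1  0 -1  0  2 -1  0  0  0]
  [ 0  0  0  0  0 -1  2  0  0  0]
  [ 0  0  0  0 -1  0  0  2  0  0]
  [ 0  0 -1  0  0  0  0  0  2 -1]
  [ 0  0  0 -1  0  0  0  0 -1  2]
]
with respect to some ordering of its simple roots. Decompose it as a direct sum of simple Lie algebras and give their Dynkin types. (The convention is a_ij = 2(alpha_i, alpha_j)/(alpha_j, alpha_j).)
The diagram associated to this matrix has two connected components: the simple roots {alpha_1, alpha_5, alpha_8} form a chain of 3 nodes with a double edge at one end; the terminal node there is the unique short simple root (B_3), and {alpha_2, alpha_3, alpha_4, alpha_6, alpha_7, alpha_9, alpha_10} form a chain of 5 nodes with a fork of two nodes at one end (D_7). A semisimple Lie algebra decomposes uniquely as the direct sum of simple ideals, one per connected component of its Dynkin diagram, so g ≅ B_3 ⊕ D_7 (dimension 21 + 91 = 112).

B3 + D7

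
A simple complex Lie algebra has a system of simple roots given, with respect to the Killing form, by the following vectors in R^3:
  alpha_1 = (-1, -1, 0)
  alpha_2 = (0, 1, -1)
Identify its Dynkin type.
Compute the Cartan integers a_ij = 2(alpha_i, alpha_j)/(alpha_j, alpha_j); the resulting 2x2 Cartan matrix is
[[2, -1], [-1, 2]].
All simple roots have the same length, so the diagram is simply laced. The associated Dynkin diagram is a chain of 2 nodes with single edges (A_2), so the type is A_2 (the algebra sl(3)).

A_2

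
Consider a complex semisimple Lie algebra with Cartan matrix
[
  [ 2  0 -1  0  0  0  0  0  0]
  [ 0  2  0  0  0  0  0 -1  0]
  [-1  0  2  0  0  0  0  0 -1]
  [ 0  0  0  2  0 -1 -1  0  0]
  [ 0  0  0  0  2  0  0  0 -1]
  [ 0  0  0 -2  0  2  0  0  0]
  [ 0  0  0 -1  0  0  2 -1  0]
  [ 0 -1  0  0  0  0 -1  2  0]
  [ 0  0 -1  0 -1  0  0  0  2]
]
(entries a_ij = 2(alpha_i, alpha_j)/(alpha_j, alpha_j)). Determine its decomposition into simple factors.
A_4 (sl(5)) ⊕ C_5 (sp(10))

The diagram associated to this matrix has two connected components: the simple roots {alpha_1, alpha_3, alpha_5, alpha_9} form a chain of 4 nodes with single edges (A_4), and {alpha_2, alpha_4, alpha_6, alpha_7, alpha_8} form a chain of 5 nodes with a double edge at one end; the terminal node there is the unique long simple root (C_5). A semisimple Lie algebra decomposes uniquely as the direct sum of simple ideals, one per connected component of its Dynkin diagram, so g ≅ A_4 ⊕ C_5 (dimension 24 + 55 = 79).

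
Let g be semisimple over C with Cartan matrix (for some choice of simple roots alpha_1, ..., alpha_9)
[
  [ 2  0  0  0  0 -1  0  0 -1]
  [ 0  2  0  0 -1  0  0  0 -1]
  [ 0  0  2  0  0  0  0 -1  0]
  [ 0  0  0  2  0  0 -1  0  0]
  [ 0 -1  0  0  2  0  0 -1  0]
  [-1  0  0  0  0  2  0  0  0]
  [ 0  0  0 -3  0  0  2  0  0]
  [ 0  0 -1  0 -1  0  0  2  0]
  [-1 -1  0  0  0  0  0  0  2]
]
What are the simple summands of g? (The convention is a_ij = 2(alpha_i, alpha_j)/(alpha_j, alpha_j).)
The diagram associated to this matrix has two connected components: the simple roots {alpha_1, alpha_2, alpha_3, alpha_5, alpha_6, alpha_8, alpha_9} form a chain of 7 nodes with single edges (A_7), and {alpha_4, alpha_7} form two nodes joined by a triple edge (G_2). A semisimple Lie algebra decomposes uniquely as the direct sum of simple ideals, one per connected component of its Dynkin diagram, so g ≅ A_7 ⊕ G_2 (dimension 63 + 14 = 77).

A_7 ⊕ G_2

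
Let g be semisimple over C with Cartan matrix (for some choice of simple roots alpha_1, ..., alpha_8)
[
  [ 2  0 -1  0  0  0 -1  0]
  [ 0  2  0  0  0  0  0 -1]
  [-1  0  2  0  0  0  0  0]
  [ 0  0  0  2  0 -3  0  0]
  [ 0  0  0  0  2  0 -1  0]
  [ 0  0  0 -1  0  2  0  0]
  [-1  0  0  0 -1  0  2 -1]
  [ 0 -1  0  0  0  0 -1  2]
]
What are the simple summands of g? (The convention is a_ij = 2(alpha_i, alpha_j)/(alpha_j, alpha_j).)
E_6 + G_2

The diagram associated to this matrix has two connected components: the simple roots {alpha_1, alpha_2, alpha_3, alpha_5, alpha_7, alpha_8} form a chain of 5 nodes with one extra node attached to the third node from one end (E_6), and {alpha_4, alpha_6} form two nodes joined by a triple edge (G_2). A semisimple Lie algebra decomposes uniquely as the direct sum of simple ideals, one per connected component of its Dynkin diagram, so g ≅ E_6 ⊕ G_2 (dimension 78 + 14 = 92).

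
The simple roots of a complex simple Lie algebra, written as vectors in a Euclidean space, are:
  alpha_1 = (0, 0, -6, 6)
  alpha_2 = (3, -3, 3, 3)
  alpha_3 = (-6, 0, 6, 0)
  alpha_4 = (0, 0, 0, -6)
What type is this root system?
Compute the Cartan integers a_ij = 2(alpha_i, alpha_j)/(alpha_j, alpha_j); the resulting 4x4 Cartan matrix is
[[2, 0, -1, -2], [0, 2, 0, -1], [-1, 0, 2, 0], [-1, -1, 0, 2]].
The roots have two lengths (squared-length ratio 2:1); the short ones are alpha_{2,4}. The associated Dynkin diagram is a chain of 4 nodes with a double edge between the middle two (F_4), so the type is F_4.

F4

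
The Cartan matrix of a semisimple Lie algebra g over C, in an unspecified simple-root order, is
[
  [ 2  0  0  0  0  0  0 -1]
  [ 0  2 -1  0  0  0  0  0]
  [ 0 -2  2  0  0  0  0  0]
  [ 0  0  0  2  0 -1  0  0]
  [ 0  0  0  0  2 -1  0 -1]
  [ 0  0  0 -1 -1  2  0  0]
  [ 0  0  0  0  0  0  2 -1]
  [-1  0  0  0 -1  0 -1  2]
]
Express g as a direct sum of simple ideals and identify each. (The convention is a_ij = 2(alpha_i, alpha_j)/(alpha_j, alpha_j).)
B_2 (so(5)) ⊕ D_6 (so(12))

The diagram associated to this matrix has two connected components: the simple roots {alpha_2, alpha_3} form a chain of 2 nodes with a double edge at one end; the terminal node there is the unique short simple root (B_2), and {alpha_1, alpha_4, alpha_5, alpha_6, alpha_7, alpha_8} form a chain of 4 nodes with a fork of two nodes at one end (D_6). A semisimple Lie algebra decomposes uniquely as the direct sum of simple ideals, one per connected component of its Dynkin diagram, so g ≅ B_2 ⊕ D_6 (dimension 10 + 66 = 76).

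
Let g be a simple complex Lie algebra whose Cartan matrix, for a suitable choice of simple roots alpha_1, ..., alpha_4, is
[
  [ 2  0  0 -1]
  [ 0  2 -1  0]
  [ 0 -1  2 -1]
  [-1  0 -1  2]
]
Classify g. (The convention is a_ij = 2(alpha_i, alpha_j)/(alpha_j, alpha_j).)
A_4 (sl(5))

The matrix has rank 4 with 2's on the diagonal. Reading the off-diagonal entries as Dynkin edges (a single edge where a_ij = a_ji = -1; a double or triple edge where a_ij * a_ji = 2 or 3), the diagram is a chain of 4 nodes with single edges (A_4). One simple-root ordering that puts it in standard form is (alpha_2, alpha_3, alpha_4, alpha_1). So the algebra is type A_4, i.e. sl(5).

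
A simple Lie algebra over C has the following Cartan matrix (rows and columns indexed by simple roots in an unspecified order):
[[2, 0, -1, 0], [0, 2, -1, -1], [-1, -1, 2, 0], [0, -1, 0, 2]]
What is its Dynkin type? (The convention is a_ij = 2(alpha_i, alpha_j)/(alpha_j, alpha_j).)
type A_4

The matrix has rank 4 with 2's on the diagonal. Reading the off-diagonal entries as Dynkin edges (a single edge where a_ij = a_ji = -1; a double or triple edge where a_ij * a_ji = 2 or 3), the diagram is a chain of 4 nodes with single edges (A_4). One simple-root ordering that puts it in standard form is (alpha_4, alpha_2, alpha_3, alpha_1). So the algebra is type A_4, i.e. sl(5).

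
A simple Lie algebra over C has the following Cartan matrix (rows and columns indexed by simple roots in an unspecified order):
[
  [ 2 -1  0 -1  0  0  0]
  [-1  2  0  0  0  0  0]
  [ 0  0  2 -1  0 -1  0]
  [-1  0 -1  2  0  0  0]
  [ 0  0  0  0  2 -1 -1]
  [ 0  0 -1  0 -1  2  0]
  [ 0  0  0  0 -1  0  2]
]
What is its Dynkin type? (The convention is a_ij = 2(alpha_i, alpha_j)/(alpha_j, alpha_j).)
type A_7

The matrix has rank 7 with 2's on the diagonal. Reading the off-diagonal entries as Dynkin edges (a single edge where a_ij = a_ji = -1; a double or triple edge where a_ij * a_ji = 2 or 3), the diagram is a chain of 7 nodes with single edges (A_7). One simple-root ordering that puts it in standard form is (alpha_7, alpha_5, alpha_6, alpha_3, alpha_4, alpha_1, alpha_2). So the algebra is type A_7, i.e. sl(8).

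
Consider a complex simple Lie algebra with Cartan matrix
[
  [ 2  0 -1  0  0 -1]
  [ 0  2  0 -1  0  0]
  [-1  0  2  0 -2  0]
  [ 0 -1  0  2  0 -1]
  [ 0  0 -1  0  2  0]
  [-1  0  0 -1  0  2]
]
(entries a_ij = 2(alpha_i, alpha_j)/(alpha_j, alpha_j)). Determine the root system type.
type B_6

The matrix has rank 6 with 2's on the diagonal. Reading the off-diagonal entries as Dynkin edges (a single edge where a_ij = a_ji = -1; a double or triple edge where a_ij * a_ji = 2 or 3), the diagram is a chain of 6 nodes with a double edge at one end; the terminal node there is the unique short simple root (B_6). One simple-root ordering that puts it in standard form is (alpha_2, alpha_4, alpha_6, alpha_1, alpha_3, alpha_5). So the algebra is type B_6, i.e. so(13).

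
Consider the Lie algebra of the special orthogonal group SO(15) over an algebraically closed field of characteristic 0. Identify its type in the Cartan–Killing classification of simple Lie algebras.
This is so(15) with 15 odd, which has dimension 15(15-1)/2 = 105 and rank (15-1)/2 = 7. In the classification of classical Lie algebras, the orthogonal algebra so(2n+1) in an odd number of variables has type B_n; here n = 7, so the Dynkin diagram is a chain of 7 nodes with a double edge at one end; the terminal node there is the unique short simple root (B_7). Hence the type is B_7.

B_7 (so(15))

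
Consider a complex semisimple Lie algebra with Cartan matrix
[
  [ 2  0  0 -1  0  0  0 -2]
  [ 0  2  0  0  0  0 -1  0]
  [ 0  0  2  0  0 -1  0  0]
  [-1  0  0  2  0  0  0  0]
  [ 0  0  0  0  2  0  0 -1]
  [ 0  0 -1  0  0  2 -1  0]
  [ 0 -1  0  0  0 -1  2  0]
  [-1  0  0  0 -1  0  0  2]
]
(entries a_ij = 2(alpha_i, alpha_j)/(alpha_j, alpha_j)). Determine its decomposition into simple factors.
The diagram associated to this matrix has two connected components: the simple roots {alpha_2, alpha_3, alpha_6, alpha_7} form a chain of 4 nodes with single edges (A_4), and {alpha_1, alpha_4, alpha_5, alpha_8} form a chain of 4 nodes with a double edge between the middle two (F_4). A semisimple Lie algebra decomposes uniquely as the direct sum of simple ideals, one per connected component of its Dynkin diagram, so g ≅ A_4 ⊕ F_4 (dimension 24 + 52 = 76).

type A_4 + type F_4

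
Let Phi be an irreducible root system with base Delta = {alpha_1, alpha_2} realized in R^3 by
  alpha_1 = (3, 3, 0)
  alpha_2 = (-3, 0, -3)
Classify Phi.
type A_2

Compute the Cartan integers a_ij = 2(alpha_i, alpha_j)/(alpha_j, alpha_j); the resulting 2x2 Cartan matrix is
[[2, -1], [-1, 2]].
All simple roots have the same length, so the diagram is simply laced. The associated Dynkin diagram is a chain of 2 nodes with single edges (A_2), so the type is A_2 (the algebra sl(3)).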